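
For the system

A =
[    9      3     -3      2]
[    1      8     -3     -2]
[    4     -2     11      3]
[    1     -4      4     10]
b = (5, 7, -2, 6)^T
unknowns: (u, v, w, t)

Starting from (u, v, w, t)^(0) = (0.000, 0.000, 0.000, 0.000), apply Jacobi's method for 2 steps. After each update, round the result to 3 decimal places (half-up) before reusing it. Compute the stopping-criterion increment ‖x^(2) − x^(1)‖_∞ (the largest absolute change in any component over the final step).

0.486

Iteration 1:
  u = (5 - (3)·0.000 - (-3)·0.000 - (2)·0.000) / (9) = 0.556
  v = (7 - (1)·0.000 - (-3)·0.000 - (-2)·0.000) / (8) = 0.875
  w = (-2 - (4)·0.000 - (-2)·0.000 - (3)·0.000) / (11) = -0.182
  t = (6 - (1)·0.000 - (-4)·0.000 - (4)·0.000) / (10) = 0.600
Iteration 2:
  u = (5 - (3)·0.875 - (-3)·-0.182 - (2)·0.600) / (9) = 0.070
  v = (7 - (1)·0.556 - (-3)·-0.182 - (-2)·0.600) / (8) = 0.887
  w = (-2 - (4)·0.556 - (-2)·0.875 - (3)·0.600) / (11) = -0.389
  t = (6 - (1)·0.556 - (-4)·0.875 - (4)·-0.182) / (10) = 0.967
Change: (-0.486, 0.012, -0.207, 0.367) → max |·| = 0.486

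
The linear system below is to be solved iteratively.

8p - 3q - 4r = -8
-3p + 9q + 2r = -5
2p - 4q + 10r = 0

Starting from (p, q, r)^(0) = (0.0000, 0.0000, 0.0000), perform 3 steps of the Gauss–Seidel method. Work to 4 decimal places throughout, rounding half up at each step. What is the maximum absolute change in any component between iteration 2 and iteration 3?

Iteration 1:
  p = (-8 - (-3)·0.0000 - (-4)·0.0000) / (8) = -1.0000
  q = (-5 - (-3)·-1.0000 - (2)·0.0000) / (9) = -0.8889
  r = (0 - (2)·-1.0000 - (-4)·-0.8889) / (10) = -0.1556
Iteration 2:
  p = (-8 - (-3)·-0.8889 - (-4)·-0.1556) / (8) = -1.4111
  q = (-5 - (-3)·-1.4111 - (2)·-0.1556) / (9) = -0.9913
  r = (0 - (2)·-1.4111 - (-4)·-0.9913) / (10) = -0.1143
Iteration 3:
  p = (-8 - (-3)·-0.9913 - (-4)·-0.1143) / (8) = -1.4289
  q = (-5 - (-3)·-1.4289 - (2)·-0.1143) / (9) = -1.0065
  r = (0 - (2)·-1.4289 - (-4)·-1.0065) / (10) = -0.1168
Change: (-0.0178, -0.0152, -0.0025) → max |·| = 0.0178

0.0178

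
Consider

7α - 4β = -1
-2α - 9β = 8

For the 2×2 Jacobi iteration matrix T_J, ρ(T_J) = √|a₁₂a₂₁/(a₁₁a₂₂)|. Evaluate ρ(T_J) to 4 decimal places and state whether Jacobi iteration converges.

0.3563

a₁₂a₂₁/(a₁₁a₂₂) = (-4)·(-2) / ((7)·(-9)) = -0.126984
ρ = √|-0.126984| = √0.126984 = 0.3563
ρ < 1, so Jacobi converges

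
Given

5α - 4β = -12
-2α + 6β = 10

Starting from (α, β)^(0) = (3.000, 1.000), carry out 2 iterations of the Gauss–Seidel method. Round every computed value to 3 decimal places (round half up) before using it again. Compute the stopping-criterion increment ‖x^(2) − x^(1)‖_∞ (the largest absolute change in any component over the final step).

0.106

Iteration 1:
  α = (-12 - (-4)·1.000) / (5) = -1.600
  β = (10 - (-2)·-1.600) / (6) = 1.133
Iteration 2:
  α = (-12 - (-4)·1.133) / (5) = -1.494
  β = (10 - (-2)·-1.494) / (6) = 1.169
Change: (0.106, 0.036) → max |·| = 0.106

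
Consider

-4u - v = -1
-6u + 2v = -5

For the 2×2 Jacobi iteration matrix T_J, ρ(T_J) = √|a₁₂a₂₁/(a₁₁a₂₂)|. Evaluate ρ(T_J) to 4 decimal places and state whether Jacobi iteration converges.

0.8660

a₁₂a₂₁/(a₁₁a₂₂) = (-1)·(-6) / ((-4)·(2)) = -0.750000
ρ = √|-0.750000| = √0.750000 = 0.8660
ρ < 1, so Jacobi converges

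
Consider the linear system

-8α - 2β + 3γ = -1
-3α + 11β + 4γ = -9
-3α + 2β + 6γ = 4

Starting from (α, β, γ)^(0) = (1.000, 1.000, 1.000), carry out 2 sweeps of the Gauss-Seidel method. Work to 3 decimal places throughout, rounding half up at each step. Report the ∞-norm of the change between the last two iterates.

0.590

Iteration 1:
  α = (-1 - (-2)·1.000 - (3)·1.000) / (-8) = 0.250
  β = (-9 - (-3)·0.250 - (4)·1.000) / (11) = -1.114
  γ = (4 - (-3)·0.250 - (2)·-1.114) / (6) = 1.163
Iteration 2:
  α = (-1 - (-2)·-1.114 - (3)·1.163) / (-8) = 0.840
  β = (-9 - (-3)·0.840 - (4)·1.163) / (11) = -1.012
  γ = (4 - (-3)·0.840 - (2)·-1.012) / (6) = 1.424
Change: (0.590, 0.102, 0.261) → max |·| = 0.590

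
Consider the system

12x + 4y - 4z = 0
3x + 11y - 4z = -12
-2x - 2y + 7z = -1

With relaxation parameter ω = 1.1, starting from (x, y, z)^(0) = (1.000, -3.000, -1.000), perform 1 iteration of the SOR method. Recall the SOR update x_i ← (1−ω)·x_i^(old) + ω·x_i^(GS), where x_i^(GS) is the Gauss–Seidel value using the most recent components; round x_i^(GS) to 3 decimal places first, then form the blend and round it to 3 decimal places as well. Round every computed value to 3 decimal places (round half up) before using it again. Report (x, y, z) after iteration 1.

(0.634, -1.490, -0.326)

Iteration 1:
  x: GS value = (0 - (4)·-3.000 - (-4)·-1.000) / (12) = 0.667;  x ← (1−ω)·1.000 + ω·0.667 = 0.634
  y: GS value = (-12 - (3)·0.634 - (-4)·-1.000) / (11) = -1.627;  y ← (1−ω)·-3.000 + ω·-1.627 = -1.490
  z: GS value = (-1 - (-2)·0.634 - (-2)·-1.490) / (7) = -0.387;  z ← (1−ω)·-1.000 + ω·-0.387 = -0.326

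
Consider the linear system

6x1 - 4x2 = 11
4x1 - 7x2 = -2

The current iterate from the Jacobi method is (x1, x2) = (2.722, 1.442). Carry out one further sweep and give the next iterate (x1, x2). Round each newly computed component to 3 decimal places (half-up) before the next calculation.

(2.795, 1.841)

One sweep:
  x1 = (11 - (-4)·1.442) / (6) = 2.795
  x2 = (-2 - (4)·2.722) / (-7) = 1.841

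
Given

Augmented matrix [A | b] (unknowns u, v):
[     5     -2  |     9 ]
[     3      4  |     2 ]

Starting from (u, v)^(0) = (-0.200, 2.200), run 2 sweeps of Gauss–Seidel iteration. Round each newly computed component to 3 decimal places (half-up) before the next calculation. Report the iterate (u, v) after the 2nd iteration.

(1.196, -0.397)

Iteration 1:
  u = (9 - (-2)·2.200) / (5) = 2.680
  v = (2 - (3)·2.680) / (4) = -1.510
Iteration 2:
  u = (9 - (-2)·-1.510) / (5) = 1.196
  v = (2 - (3)·1.196) / (4) = -0.397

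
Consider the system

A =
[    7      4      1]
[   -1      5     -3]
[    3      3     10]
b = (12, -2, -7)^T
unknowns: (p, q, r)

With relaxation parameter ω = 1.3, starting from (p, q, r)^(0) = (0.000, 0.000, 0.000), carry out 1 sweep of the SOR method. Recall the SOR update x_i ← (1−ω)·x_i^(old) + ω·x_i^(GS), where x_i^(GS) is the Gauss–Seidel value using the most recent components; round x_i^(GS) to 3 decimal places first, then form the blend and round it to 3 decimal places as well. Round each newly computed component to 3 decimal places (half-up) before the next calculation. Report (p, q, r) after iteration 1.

Iteration 1:
  p: GS value = (12 - (4)·0.000 - (1)·0.000) / (7) = 1.714;  p ← (1−ω)·0.000 + ω·1.714 = 2.228
  q: GS value = (-2 - (-1)·2.228 - (-3)·0.000) / (5) = 0.046;  q ← (1−ω)·0.000 + ω·0.046 = 0.060
  r: GS value = (-7 - (3)·2.228 - (3)·0.060) / (10) = -1.386;  r ← (1−ω)·0.000 + ω·-1.386 = -1.802

(2.228, 0.060, -1.802)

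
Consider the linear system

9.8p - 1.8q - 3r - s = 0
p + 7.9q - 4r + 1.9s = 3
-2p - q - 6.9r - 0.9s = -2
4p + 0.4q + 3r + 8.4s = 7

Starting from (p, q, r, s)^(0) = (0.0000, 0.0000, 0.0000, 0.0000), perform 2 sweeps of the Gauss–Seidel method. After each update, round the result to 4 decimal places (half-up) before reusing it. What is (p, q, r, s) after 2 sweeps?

Iteration 1:
  p = (0 - (-1.8)·0.0000 - (-3)·0.0000 - (-1)·0.0000) / (9.8) = 0.0000
  q = (3 - (1)·0.0000 - (-4)·0.0000 - (1.9)·0.0000) / (7.9) = 0.3797
  r = (-2 - (-2)·0.0000 - (-1)·0.3797 - (-0.9)·0.0000) / (-6.9) = 0.2348
  s = (7 - (4)·0.0000 - (0.4)·0.3797 - (3)·0.2348) / (8.4) = 0.7314
Iteration 2:
  p = (0 - (-1.8)·0.3797 - (-3)·0.2348 - (-1)·0.7314) / (9.8) = 0.2163
  q = (3 - (1)·0.2163 - (-4)·0.2348 - (1.9)·0.7314) / (7.9) = 0.2953
  r = (-2 - (-2)·0.2163 - (-1)·0.2953 - (-0.9)·0.7314) / (-6.9) = 0.0890
  s = (7 - (4)·0.2163 - (0.4)·0.2953 - (3)·0.0890) / (8.4) = 0.6845

(0.2163, 0.2953, 0.0890, 0.6845)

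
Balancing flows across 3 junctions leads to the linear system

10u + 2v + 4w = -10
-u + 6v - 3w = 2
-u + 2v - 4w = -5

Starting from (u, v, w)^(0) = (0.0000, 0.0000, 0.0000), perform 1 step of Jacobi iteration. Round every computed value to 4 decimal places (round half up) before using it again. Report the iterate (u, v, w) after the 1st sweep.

Iteration 1:
  u = (-10 - (2)·0.0000 - (4)·0.0000) / (10) = -1.0000
  v = (2 - (-1)·0.0000 - (-3)·0.0000) / (6) = 0.3333
  w = (-5 - (-1)·0.0000 - (2)·0.0000) / (-4) = 1.2500

(-1.0000, 0.3333, 1.2500)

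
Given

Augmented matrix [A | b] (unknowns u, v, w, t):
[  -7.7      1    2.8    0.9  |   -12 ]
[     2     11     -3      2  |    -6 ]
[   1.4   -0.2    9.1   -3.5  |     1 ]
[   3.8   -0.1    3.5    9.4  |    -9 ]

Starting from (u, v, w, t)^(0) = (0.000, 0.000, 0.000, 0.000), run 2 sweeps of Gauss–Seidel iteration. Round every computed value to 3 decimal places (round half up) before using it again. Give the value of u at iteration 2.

1.217

Iteration 1:
  u = (-12 - (1)·0.000 - (2.8)·0.000 - (0.9)·0.000) / (-7.7) = 1.558
  v = (-6 - (2)·1.558 - (-3)·0.000 - (2)·0.000) / (11) = -0.829
  w = (1 - (1.4)·1.558 - (-0.2)·-0.829 - (-3.5)·0.000) / (9.1) = -0.148
  t = (-9 - (3.8)·1.558 - (-0.1)·-0.829 - (3.5)·-0.148) / (9.4) = -1.541
Iteration 2:
  u = (-12 - (1)·-0.829 - (2.8)·-0.148 - (0.9)·-1.541) / (-7.7) = 1.217
  v = (-6 - (2)·1.217 - (-3)·-0.148 - (2)·-1.541) / (11) = -0.527
  w = (1 - (1.4)·1.217 - (-0.2)·-0.527 - (-3.5)·-1.541) / (9.1) = -0.682
  t = (-9 - (3.8)·1.217 - (-0.1)·-0.527 - (3.5)·-0.682) / (9.4) = -1.201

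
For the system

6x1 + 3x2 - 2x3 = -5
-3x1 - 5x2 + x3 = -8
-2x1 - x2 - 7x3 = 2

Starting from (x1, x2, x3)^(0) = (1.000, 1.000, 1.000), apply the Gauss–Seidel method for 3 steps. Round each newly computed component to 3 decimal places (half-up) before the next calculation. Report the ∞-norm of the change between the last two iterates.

Iteration 1:
  x1 = (-5 - (3)·1.000 - (-2)·1.000) / (6) = -1.000
  x2 = (-8 - (-3)·-1.000 - (1)·1.000) / (-5) = 2.400
  x3 = (2 - (-2)·-1.000 - (-1)·2.400) / (-7) = -0.343
Iteration 2:
  x1 = (-5 - (3)·2.400 - (-2)·-0.343) / (6) = -2.148
  x2 = (-8 - (-3)·-2.148 - (1)·-0.343) / (-5) = 2.820
  x3 = (2 - (-2)·-2.148 - (-1)·2.820) / (-7) = -0.075
Iteration 3:
  x1 = (-5 - (3)·2.820 - (-2)·-0.075) / (6) = -2.268
  x2 = (-8 - (-3)·-2.268 - (1)·-0.075) / (-5) = 2.946
  x3 = (2 - (-2)·-2.268 - (-1)·2.946) / (-7) = -0.059
Change: (-0.120, 0.126, 0.016) → max |·| = 0.126

0.126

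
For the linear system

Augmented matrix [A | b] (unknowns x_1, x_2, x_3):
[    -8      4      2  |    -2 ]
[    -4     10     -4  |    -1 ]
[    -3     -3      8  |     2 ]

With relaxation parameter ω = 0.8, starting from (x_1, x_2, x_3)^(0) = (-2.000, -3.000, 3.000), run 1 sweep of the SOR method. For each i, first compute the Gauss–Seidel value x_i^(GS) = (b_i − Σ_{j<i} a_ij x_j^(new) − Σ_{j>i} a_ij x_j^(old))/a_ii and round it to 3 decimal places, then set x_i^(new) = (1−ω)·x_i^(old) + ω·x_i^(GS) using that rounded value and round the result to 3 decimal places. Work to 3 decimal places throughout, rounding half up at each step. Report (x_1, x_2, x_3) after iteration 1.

Iteration 1:
  x_1: GS value = (-2 - (4)·-3.000 - (2)·3.000) / (-8) = -0.500;  x_1 ← (1−ω)·-2.000 + ω·-0.500 = -0.800
  x_2: GS value = (-1 - (-4)·-0.800 - (-4)·3.000) / (10) = 0.780;  x_2 ← (1−ω)·-3.000 + ω·0.780 = 0.024
  x_3: GS value = (2 - (-3)·-0.800 - (-3)·0.024) / (8) = -0.041;  x_3 ← (1−ω)·3.000 + ω·-0.041 = 0.567

(-0.800, 0.024, 0.567)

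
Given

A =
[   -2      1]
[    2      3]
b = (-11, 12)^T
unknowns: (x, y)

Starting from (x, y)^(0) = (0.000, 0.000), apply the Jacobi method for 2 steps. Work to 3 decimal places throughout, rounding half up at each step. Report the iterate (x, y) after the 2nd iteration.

Iteration 1:
  x = (-11 - (1)·0.000) / (-2) = 5.500
  y = (12 - (2)·0.000) / (3) = 4.000
Iteration 2:
  x = (-11 - (1)·4.000) / (-2) = 7.500
  y = (12 - (2)·5.500) / (3) = 0.333

(7.500, 0.333)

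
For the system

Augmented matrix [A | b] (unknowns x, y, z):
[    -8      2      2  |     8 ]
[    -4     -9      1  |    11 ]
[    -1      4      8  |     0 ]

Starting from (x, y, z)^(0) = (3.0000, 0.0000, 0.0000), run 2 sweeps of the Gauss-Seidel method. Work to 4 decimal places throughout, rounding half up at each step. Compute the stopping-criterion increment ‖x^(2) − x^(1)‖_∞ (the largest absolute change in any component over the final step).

0.1285

Iteration 1:
  x = (8 - (2)·0.0000 - (2)·0.0000) / (-8) = -1.0000
  y = (11 - (-4)·-1.0000 - (1)·0.0000) / (-9) = -0.7778
  z = (0 - (-1)·-1.0000 - (4)·-0.7778) / (8) = 0.2639
Iteration 2:
  x = (8 - (2)·-0.7778 - (2)·0.2639) / (-8) = -1.1285
  y = (11 - (-4)·-1.1285 - (1)·0.2639) / (-9) = -0.6913
  z = (0 - (-1)·-1.1285 - (4)·-0.6913) / (8) = 0.2046
Change: (-0.1285, 0.0865, -0.0593) → max |·| = 0.1285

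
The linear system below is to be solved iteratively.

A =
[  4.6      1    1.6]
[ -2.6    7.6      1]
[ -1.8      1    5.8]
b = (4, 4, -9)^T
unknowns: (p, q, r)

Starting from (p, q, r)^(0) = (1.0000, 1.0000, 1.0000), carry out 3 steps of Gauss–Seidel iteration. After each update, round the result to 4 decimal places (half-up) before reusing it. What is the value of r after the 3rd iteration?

-1.4005

Iteration 1:
  p = (4 - (1)·1.0000 - (1.6)·1.0000) / (4.6) = 0.3043
  q = (4 - (-2.6)·0.3043 - (1)·1.0000) / (7.6) = 0.4988
  r = (-9 - (-1.8)·0.3043 - (1)·0.4988) / (5.8) = -1.5433
Iteration 2:
  p = (4 - (1)·0.4988 - (1.6)·-1.5433) / (4.6) = 1.2979
  q = (4 - (-2.6)·1.2979 - (1)·-1.5433) / (7.6) = 1.1734
  r = (-9 - (-1.8)·1.2979 - (1)·1.1734) / (5.8) = -1.3512
Iteration 3:
  p = (4 - (1)·1.1734 - (1.6)·-1.3512) / (4.6) = 1.0845
  q = (4 - (-2.6)·1.0845 - (1)·-1.3512) / (7.6) = 1.0751
  r = (-9 - (-1.8)·1.0845 - (1)·1.0751) / (5.8) = -1.4005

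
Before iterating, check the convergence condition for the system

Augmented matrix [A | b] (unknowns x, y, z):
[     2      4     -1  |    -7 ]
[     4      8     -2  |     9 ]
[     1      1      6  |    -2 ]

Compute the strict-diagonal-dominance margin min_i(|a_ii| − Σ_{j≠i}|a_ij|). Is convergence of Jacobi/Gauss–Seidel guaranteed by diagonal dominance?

-3

row 1: |2| − (4+1) = -3
row 2: |8| − (4+2) = 2
row 3: |6| − (1+1) = 4
minimum over rows = -3 → not strictly diagonally dominant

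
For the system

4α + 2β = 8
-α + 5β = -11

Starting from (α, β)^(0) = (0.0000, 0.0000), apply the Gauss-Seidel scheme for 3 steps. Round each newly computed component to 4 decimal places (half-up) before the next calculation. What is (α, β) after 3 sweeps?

(2.8100, -1.6380)

Iteration 1:
  α = (8 - (2)·0.0000) / (4) = 2.0000
  β = (-11 - (-1)·2.0000) / (5) = -1.8000
Iteration 2:
  α = (8 - (2)·-1.8000) / (4) = 2.9000
  β = (-11 - (-1)·2.9000) / (5) = -1.6200
Iteration 3:
  α = (8 - (2)·-1.6200) / (4) = 2.8100
  β = (-11 - (-1)·2.8100) / (5) = -1.6380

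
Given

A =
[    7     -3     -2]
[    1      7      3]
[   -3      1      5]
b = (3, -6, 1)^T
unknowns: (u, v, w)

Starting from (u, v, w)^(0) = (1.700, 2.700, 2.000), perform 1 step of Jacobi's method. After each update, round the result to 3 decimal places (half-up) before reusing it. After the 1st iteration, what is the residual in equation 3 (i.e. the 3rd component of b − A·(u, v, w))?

6.028

Iteration 1:
  u = (3 - (-3)·2.700 - (-2)·2.000) / (7) = 2.157
  v = (-6 - (1)·1.700 - (3)·2.000) / (7) = -1.957
  w = (1 - (-3)·1.700 - (1)·2.700) / (5) = 0.680
Residual b − A·x = (-16.610, 3.502, 6.028)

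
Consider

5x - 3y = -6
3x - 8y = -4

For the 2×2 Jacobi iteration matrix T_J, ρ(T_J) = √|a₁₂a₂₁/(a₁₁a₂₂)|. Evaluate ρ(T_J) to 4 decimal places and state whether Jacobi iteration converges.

a₁₂a₂₁/(a₁₁a₂₂) = (-3)·(3) / ((5)·(-8)) = 0.225000
ρ = √|0.225000| = √0.225000 = 0.4743
ρ < 1, so Jacobi converges

0.4743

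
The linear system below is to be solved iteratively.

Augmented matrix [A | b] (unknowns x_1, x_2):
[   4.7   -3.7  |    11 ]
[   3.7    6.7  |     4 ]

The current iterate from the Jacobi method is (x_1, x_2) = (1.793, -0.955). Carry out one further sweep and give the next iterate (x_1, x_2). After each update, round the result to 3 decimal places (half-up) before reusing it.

(1.589, -0.393)

One sweep:
  x_1 = (11 - (-3.7)·-0.955) / (4.7) = 1.589
  x_2 = (4 - (3.7)·1.793) / (6.7) = -0.393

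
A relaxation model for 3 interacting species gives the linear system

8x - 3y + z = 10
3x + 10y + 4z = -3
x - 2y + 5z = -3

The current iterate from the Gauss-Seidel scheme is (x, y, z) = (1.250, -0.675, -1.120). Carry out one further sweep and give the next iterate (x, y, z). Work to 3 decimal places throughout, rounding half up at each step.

One sweep:
  x = (10 - (-3)·-0.675 - (1)·-1.120) / (8) = 1.137
  y = (-3 - (3)·1.137 - (4)·-1.120) / (10) = -0.193
  z = (-3 - (1)·1.137 - (-2)·-0.193) / (5) = -0.905

(1.137, -0.193, -0.905)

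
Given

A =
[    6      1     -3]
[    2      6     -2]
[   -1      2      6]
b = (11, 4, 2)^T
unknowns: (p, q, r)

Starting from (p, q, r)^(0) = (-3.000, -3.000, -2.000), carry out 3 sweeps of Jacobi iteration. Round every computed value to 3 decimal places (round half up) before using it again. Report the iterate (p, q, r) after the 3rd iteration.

Iteration 1:
  p = (11 - (1)·-3.000 - (-3)·-2.000) / (6) = 1.333
  q = (4 - (2)·-3.000 - (-2)·-2.000) / (6) = 1.000
  r = (2 - (-1)·-3.000 - (2)·-3.000) / (6) = 0.833
Iteration 2:
  p = (11 - (1)·1.000 - (-3)·0.833) / (6) = 2.083
  q = (4 - (2)·1.333 - (-2)·0.833) / (6) = 0.500
  r = (2 - (-1)·1.333 - (2)·1.000) / (6) = 0.222
Iteration 3:
  p = (11 - (1)·0.500 - (-3)·0.222) / (6) = 1.861
  q = (4 - (2)·2.083 - (-2)·0.222) / (6) = 0.046
  r = (2 - (-1)·2.083 - (2)·0.500) / (6) = 0.514

(1.861, 0.046, 0.514)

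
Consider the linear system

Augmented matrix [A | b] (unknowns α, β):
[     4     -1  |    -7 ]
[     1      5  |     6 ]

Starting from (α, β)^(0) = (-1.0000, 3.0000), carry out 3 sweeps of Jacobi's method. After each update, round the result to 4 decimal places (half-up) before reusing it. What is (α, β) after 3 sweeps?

(-1.4000, 1.4800)

Iteration 1:
  α = (-7 - (-1)·3.0000) / (4) = -1.0000
  β = (6 - (1)·-1.0000) / (5) = 1.4000
Iteration 2:
  α = (-7 - (-1)·1.4000) / (4) = -1.4000
  β = (6 - (1)·-1.0000) / (5) = 1.4000
Iteration 3:
  α = (-7 - (-1)·1.4000) / (4) = -1.4000
  β = (6 - (1)·-1.4000) / (5) = 1.4800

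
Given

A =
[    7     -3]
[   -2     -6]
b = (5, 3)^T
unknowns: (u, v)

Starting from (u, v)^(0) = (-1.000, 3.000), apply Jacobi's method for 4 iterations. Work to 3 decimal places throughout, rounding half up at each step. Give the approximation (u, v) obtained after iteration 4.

(0.408, -0.571)

Iteration 1:
  u = (5 - (-3)·3.000) / (7) = 2.000
  v = (3 - (-2)·-1.000) / (-6) = -0.167
Iteration 2:
  u = (5 - (-3)·-0.167) / (7) = 0.643
  v = (3 - (-2)·2.000) / (-6) = -1.167
Iteration 3:
  u = (5 - (-3)·-1.167) / (7) = 0.214
  v = (3 - (-2)·0.643) / (-6) = -0.714
Iteration 4:
  u = (5 - (-3)·-0.714) / (7) = 0.408
  v = (3 - (-2)·0.214) / (-6) = -0.571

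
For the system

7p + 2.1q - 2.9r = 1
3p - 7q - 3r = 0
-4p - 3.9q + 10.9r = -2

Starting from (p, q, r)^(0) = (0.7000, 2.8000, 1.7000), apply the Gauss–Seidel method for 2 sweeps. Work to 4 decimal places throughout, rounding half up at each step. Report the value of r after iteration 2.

-0.0233

Iteration 1:
  p = (1 - (2.1)·2.8000 - (-2.9)·1.7000) / (7) = 0.0071
  q = (0 - (3)·0.0071 - (-3)·1.7000) / (-7) = -0.7255
  r = (-2 - (-4)·0.0071 - (-3.9)·-0.7255) / (10.9) = -0.4405
Iteration 2:
  p = (1 - (2.1)·-0.7255 - (-2.9)·-0.4405) / (7) = 0.1780
  q = (0 - (3)·0.1780 - (-3)·-0.4405) / (-7) = 0.2651
  r = (-2 - (-4)·0.1780 - (-3.9)·0.2651) / (10.9) = -0.0233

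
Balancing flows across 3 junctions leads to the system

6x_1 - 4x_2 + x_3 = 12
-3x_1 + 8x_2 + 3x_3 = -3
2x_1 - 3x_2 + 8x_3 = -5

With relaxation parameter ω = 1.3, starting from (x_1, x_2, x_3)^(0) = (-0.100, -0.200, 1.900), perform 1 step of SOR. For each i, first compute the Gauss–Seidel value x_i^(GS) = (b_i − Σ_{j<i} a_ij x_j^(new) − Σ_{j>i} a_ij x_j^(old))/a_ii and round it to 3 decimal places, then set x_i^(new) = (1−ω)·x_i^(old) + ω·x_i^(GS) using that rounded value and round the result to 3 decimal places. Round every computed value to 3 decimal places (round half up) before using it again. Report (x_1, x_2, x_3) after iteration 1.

(2.045, -0.357, -2.221)

Iteration 1:
  x_1: GS value = (12 - (-4)·-0.200 - (1)·1.900) / (6) = 1.550;  x_1 ← (1−ω)·-0.100 + ω·1.550 = 2.045
  x_2: GS value = (-3 - (-3)·2.045 - (3)·1.900) / (8) = -0.321;  x_2 ← (1−ω)·-0.200 + ω·-0.321 = -0.357
  x_3: GS value = (-5 - (2)·2.045 - (-3)·-0.357) / (8) = -1.270;  x_3 ← (1−ω)·1.900 + ω·-1.270 = -2.221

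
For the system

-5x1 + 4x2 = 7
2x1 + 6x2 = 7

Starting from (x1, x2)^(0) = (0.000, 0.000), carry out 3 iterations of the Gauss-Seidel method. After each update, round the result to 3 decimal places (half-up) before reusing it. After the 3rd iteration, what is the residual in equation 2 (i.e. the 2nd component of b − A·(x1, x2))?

Iteration 1:
  x1 = (7 - (4)·0.000) / (-5) = -1.400
  x2 = (7 - (2)·-1.400) / (6) = 1.633
Iteration 2:
  x1 = (7 - (4)·1.633) / (-5) = -0.094
  x2 = (7 - (2)·-0.094) / (6) = 1.198
Iteration 3:
  x1 = (7 - (4)·1.198) / (-5) = -0.442
  x2 = (7 - (2)·-0.442) / (6) = 1.314
Residual b − A·x = (-0.466, 0.000)

0.000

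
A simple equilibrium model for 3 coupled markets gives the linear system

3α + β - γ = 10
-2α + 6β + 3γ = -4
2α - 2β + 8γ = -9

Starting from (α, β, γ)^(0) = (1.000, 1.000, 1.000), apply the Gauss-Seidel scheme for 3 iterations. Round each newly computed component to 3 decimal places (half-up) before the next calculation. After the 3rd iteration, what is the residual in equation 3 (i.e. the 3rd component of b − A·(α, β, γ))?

0.002

Iteration 1:
  α = (10 - (1)·1.000 - (-1)·1.000) / (3) = 3.333
  β = (-4 - (-2)·3.333 - (3)·1.000) / (6) = -0.056
  γ = (-9 - (2)·3.333 - (-2)·-0.056) / (8) = -1.972
Iteration 2:
  α = (10 - (1)·-0.056 - (-1)·-1.972) / (3) = 2.695
  β = (-4 - (-2)·2.695 - (3)·-1.972) / (6) = 1.218
  γ = (-9 - (2)·2.695 - (-2)·1.218) / (8) = -1.494
Iteration 3:
  α = (10 - (1)·1.218 - (-1)·-1.494) / (3) = 2.429
  β = (-4 - (-2)·2.429 - (3)·-1.494) / (6) = 0.890
  γ = (-9 - (2)·2.429 - (-2)·0.890) / (8) = -1.510
Residual b − A·x = (0.313, 0.048, 0.002)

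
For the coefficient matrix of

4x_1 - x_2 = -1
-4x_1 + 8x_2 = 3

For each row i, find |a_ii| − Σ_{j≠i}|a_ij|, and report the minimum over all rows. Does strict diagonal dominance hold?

3

row 1: |4| − (1) = 3
row 2: |8| − (4) = 4
minimum over rows = 3 → strictly diagonally dominant (convergence guaranteed)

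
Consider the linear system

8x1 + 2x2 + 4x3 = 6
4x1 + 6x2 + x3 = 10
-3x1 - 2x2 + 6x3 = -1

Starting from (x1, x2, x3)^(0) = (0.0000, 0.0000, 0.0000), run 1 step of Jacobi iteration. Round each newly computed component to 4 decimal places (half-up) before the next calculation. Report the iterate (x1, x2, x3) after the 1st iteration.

(0.7500, 1.6667, -0.1667)

Iteration 1:
  x1 = (6 - (2)·0.0000 - (4)·0.0000) / (8) = 0.7500
  x2 = (10 - (4)·0.0000 - (1)·0.0000) / (6) = 1.6667
  x3 = (-1 - (-3)·0.0000 - (-2)·0.0000) / (6) = -0.1667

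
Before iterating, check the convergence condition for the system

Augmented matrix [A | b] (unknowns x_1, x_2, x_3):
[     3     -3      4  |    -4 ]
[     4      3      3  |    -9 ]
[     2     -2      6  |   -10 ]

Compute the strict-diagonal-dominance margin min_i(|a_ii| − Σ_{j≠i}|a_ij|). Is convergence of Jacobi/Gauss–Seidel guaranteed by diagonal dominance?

row 1: |3| − (3+4) = -4
row 2: |3| − (4+3) = -4
row 3: |6| − (2+2) = 2
minimum over rows = -4 → not strictly diagonally dominant

-4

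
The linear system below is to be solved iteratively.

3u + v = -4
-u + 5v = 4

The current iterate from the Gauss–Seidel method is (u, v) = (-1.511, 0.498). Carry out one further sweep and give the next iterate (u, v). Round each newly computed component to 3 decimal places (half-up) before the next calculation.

One sweep:
  u = (-4 - (1)·0.498) / (3) = -1.499
  v = (4 - (-1)·-1.499) / (5) = 0.500

(-1.499, 0.500)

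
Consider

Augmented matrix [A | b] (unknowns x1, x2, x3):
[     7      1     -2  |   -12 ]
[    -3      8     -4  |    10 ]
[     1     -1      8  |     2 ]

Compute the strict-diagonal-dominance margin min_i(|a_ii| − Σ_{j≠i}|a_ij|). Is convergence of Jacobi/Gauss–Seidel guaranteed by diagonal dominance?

1

row 1: |7| − (1+2) = 4
row 2: |8| − (3+4) = 1
row 3: |8| − (1+1) = 6
minimum over rows = 1 → strictly diagonally dominant (convergence guaranteed)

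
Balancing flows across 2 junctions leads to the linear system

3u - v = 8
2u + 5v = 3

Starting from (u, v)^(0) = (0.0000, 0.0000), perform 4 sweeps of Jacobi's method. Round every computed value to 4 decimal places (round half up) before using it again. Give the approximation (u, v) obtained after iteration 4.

(2.4844, -0.4044)

Iteration 1:
  u = (8 - (-1)·0.0000) / (3) = 2.6667
  v = (3 - (2)·0.0000) / (5) = 0.6000
Iteration 2:
  u = (8 - (-1)·0.6000) / (3) = 2.8667
  v = (3 - (2)·2.6667) / (5) = -0.4667
Iteration 3:
  u = (8 - (-1)·-0.4667) / (3) = 2.5111
  v = (3 - (2)·2.8667) / (5) = -0.5467
Iteration 4:
  u = (8 - (-1)·-0.5467) / (3) = 2.4844
  v = (3 - (2)·2.5111) / (5) = -0.4044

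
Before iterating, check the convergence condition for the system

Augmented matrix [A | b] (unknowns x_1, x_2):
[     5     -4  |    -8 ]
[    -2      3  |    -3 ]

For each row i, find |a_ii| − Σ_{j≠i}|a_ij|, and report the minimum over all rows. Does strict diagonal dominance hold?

1

row 1: |5| − (4) = 1
row 2: |3| − (2) = 1
minimum over rows = 1 → strictly diagonally dominant (convergence guaranteed)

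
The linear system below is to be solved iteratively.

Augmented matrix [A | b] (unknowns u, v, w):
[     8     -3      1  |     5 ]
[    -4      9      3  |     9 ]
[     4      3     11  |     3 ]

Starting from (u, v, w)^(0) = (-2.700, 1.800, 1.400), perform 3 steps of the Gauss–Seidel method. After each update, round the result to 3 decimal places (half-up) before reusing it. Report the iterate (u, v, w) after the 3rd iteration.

(1.299, 1.762, -0.680)

Iteration 1:
  u = (5 - (-3)·1.800 - (1)·1.400) / (8) = 1.125
  v = (9 - (-4)·1.125 - (3)·1.400) / (9) = 1.033
  w = (3 - (4)·1.125 - (3)·1.033) / (11) = -0.418
Iteration 2:
  u = (5 - (-3)·1.033 - (1)·-0.418) / (8) = 1.065
  v = (9 - (-4)·1.065 - (3)·-0.418) / (9) = 1.613
  w = (3 - (4)·1.065 - (3)·1.613) / (11) = -0.554
Iteration 3:
  u = (5 - (-3)·1.613 - (1)·-0.554) / (8) = 1.299
  v = (9 - (-4)·1.299 - (3)·-0.554) / (9) = 1.762
  w = (3 - (4)·1.299 - (3)·1.762) / (11) = -0.680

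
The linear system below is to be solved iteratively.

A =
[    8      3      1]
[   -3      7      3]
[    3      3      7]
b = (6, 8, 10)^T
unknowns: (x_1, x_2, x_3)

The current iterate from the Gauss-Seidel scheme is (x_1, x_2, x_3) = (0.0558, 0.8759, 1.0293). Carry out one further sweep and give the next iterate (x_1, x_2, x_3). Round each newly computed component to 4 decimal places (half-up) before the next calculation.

One sweep:
  x_1 = (6 - (3)·0.8759 - (1)·1.0293) / (8) = 0.2929
  x_2 = (8 - (-3)·0.2929 - (3)·1.0293) / (7) = 0.8273
  x_3 = (10 - (3)·0.2929 - (3)·0.8273) / (7) = 0.9485

(0.2929, 0.8273, 0.9485)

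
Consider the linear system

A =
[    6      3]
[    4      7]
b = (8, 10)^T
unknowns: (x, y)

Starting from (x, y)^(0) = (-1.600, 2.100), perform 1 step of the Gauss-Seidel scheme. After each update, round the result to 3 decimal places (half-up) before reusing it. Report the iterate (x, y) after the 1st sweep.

(0.283, 1.267)

Iteration 1:
  x = (8 - (3)·2.100) / (6) = 0.283
  y = (10 - (4)·0.283) / (7) = 1.267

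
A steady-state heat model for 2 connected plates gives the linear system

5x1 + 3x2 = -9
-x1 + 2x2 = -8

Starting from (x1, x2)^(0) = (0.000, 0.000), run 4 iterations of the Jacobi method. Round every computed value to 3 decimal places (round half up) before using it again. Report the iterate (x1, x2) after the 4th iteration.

(0.420, -3.430)

Iteration 1:
  x1 = (-9 - (3)·0.000) / (5) = -1.800
  x2 = (-8 - (-1)·0.000) / (2) = -4.000
Iteration 2:
  x1 = (-9 - (3)·-4.000) / (5) = 0.600
  x2 = (-8 - (-1)·-1.800) / (2) = -4.900
Iteration 3:
  x1 = (-9 - (3)·-4.900) / (5) = 1.140
  x2 = (-8 - (-1)·0.600) / (2) = -3.700
Iteration 4:
  x1 = (-9 - (3)·-3.700) / (5) = 0.420
  x2 = (-8 - (-1)·1.140) / (2) = -3.430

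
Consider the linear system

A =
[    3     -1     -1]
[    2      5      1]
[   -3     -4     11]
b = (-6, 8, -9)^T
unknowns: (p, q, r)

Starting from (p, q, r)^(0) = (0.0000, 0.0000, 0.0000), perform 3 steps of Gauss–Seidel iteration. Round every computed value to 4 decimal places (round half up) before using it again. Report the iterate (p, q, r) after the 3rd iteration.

(-1.3769, 2.2256, -0.3844)

Iteration 1:
  p = (-6 - (-1)·0.0000 - (-1)·0.0000) / (3) = -2.0000
  q = (8 - (2)·-2.0000 - (1)·0.0000) / (5) = 2.4000
  r = (-9 - (-3)·-2.0000 - (-4)·2.4000) / (11) = -0.4909
Iteration 2:
  p = (-6 - (-1)·2.4000 - (-1)·-0.4909) / (3) = -1.3636
  q = (8 - (2)·-1.3636 - (1)·-0.4909) / (5) = 2.2436
  r = (-9 - (-3)·-1.3636 - (-4)·2.2436) / (11) = -0.3742
Iteration 3:
  p = (-6 - (-1)·2.2436 - (-1)·-0.3742) / (3) = -1.3769
  q = (8 - (2)·-1.3769 - (1)·-0.3742) / (5) = 2.2256
  r = (-9 - (-3)·-1.3769 - (-4)·2.2256) / (11) = -0.3844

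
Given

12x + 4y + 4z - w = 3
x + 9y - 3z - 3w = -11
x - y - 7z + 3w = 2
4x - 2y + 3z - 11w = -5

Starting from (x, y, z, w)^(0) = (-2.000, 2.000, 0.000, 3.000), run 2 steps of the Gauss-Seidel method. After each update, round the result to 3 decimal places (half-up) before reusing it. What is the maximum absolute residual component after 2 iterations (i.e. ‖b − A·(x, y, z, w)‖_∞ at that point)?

Iteration 1:
  x = (3 - (4)·2.000 - (4)·0.000 - (-1)·3.000) / (12) = -0.167
  y = (-11 - (1)·-0.167 - (-3)·0.000 - (-3)·3.000) / (9) = -0.204
  z = (2 - (1)·-0.167 - (-1)·-0.204 - (3)·3.000) / (-7) = 1.005
  w = (-5 - (4)·-0.167 - (-2)·-0.204 - (3)·1.005) / (-11) = 0.705
Iteration 2:
  x = (3 - (4)·-0.204 - (4)·1.005 - (-1)·0.705) / (12) = 0.042
  y = (-11 - (1)·0.042 - (-3)·1.005 - (-3)·0.705) / (9) = -0.657
  z = (2 - (1)·0.042 - (-1)·-0.657 - (3)·0.705) / (-7) = 0.116
  w = (-5 - (4)·0.042 - (-2)·-0.657 - (3)·0.116) / (-11) = 0.621
Residual b − A·x = (5.281, -2.918, 0.250, 0.001); ∞-norm = 5.281

5.281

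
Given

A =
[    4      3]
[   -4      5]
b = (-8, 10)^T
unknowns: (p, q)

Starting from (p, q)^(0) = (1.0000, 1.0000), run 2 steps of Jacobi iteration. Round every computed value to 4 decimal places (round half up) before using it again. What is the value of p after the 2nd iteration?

-4.1000

Iteration 1:
  p = (-8 - (3)·1.0000) / (4) = -2.7500
  q = (10 - (-4)·1.0000) / (5) = 2.8000
Iteration 2:
  p = (-8 - (3)·2.8000) / (4) = -4.1000
  q = (10 - (-4)·-2.7500) / (5) = -0.2000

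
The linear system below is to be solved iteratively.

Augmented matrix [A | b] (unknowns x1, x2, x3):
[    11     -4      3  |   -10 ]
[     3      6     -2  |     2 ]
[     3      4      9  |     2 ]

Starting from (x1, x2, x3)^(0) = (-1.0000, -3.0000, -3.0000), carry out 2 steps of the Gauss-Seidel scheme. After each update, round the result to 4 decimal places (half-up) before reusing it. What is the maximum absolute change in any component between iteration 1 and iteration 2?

Iteration 1:
  x1 = (-10 - (-4)·-3.0000 - (3)·-3.0000) / (11) = -1.1818
  x2 = (2 - (3)·-1.1818 - (-2)·-3.0000) / (6) = -0.0758
  x3 = (2 - (3)·-1.1818 - (4)·-0.0758) / (9) = 0.6498
Iteration 2:
  x1 = (-10 - (-4)·-0.0758 - (3)·0.6498) / (11) = -1.1139
  x2 = (2 - (3)·-1.1139 - (-2)·0.6498) / (6) = 1.1069
  x3 = (2 - (3)·-1.1139 - (4)·1.1069) / (9) = 0.1016
Change: (0.0679, 1.1827, -0.5482) → max |·| = 1.1827

1.1827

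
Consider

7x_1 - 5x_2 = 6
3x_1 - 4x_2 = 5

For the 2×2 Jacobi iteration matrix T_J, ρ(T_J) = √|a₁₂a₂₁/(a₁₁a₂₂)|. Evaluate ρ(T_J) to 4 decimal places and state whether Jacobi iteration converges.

0.7319

a₁₂a₂₁/(a₁₁a₂₂) = (-5)·(3) / ((7)·(-4)) = 0.535714
ρ = √|0.535714| = √0.535714 = 0.7319
ρ < 1, so Jacobi converges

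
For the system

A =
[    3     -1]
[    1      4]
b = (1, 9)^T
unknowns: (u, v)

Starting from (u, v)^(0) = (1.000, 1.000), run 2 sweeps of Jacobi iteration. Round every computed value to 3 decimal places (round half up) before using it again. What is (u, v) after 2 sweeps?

(1.000, 2.083)

Iteration 1:
  u = (1 - (-1)·1.000) / (3) = 0.667
  v = (9 - (1)·1.000) / (4) = 2.000
Iteration 2:
  u = (1 - (-1)·2.000) / (3) = 1.000
  v = (9 - (1)·0.667) / (4) = 2.083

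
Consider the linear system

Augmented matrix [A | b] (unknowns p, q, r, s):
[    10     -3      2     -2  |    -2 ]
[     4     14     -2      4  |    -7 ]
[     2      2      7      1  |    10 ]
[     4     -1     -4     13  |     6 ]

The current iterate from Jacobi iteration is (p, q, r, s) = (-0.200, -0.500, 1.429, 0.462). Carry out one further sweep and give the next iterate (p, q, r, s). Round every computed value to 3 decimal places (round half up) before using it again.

(-0.543, -0.371, 1.563, 0.924)

One sweep:
  p = (-2 - (-3)·-0.500 - (2)·1.429 - (-2)·0.462) / (10) = -0.543
  q = (-7 - (4)·-0.200 - (-2)·1.429 - (4)·0.462) / (14) = -0.371
  r = (10 - (2)·-0.200 - (2)·-0.500 - (1)·0.462) / (7) = 1.563
  s = (6 - (4)·-0.200 - (-1)·-0.500 - (-4)·1.429) / (13) = 0.924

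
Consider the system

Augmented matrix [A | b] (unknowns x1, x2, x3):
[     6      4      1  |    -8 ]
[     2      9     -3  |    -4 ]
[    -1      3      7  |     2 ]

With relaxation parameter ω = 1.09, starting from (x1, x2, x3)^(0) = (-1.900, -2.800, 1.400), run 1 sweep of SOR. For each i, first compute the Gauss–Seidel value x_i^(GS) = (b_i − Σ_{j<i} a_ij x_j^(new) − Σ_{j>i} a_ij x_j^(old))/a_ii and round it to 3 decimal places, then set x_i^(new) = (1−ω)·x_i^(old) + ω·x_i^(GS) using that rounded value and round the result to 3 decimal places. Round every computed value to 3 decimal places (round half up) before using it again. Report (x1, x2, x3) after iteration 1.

(0.498, 0.156, 0.190)

Iteration 1:
  x1: GS value = (-8 - (4)·-2.800 - (1)·1.400) / (6) = 0.300;  x1 ← (1−ω)·-1.900 + ω·0.300 = 0.498
  x2: GS value = (-4 - (2)·0.498 - (-3)·1.400) / (9) = -0.088;  x2 ← (1−ω)·-2.800 + ω·-0.088 = 0.156
  x3: GS value = (2 - (-1)·0.498 - (3)·0.156) / (7) = 0.290;  x3 ← (1−ω)·1.400 + ω·0.290 = 0.190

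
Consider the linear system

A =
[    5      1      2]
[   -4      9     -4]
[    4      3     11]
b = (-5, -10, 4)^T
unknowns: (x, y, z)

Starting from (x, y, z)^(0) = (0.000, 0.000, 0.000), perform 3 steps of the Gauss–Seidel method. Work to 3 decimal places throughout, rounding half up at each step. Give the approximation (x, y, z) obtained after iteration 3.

Iteration 1:
  x = (-5 - (1)·0.000 - (2)·0.000) / (5) = -1.000
  y = (-10 - (-4)·-1.000 - (-4)·0.000) / (9) = -1.556
  z = (4 - (4)·-1.000 - (3)·-1.556) / (11) = 1.152
Iteration 2:
  x = (-5 - (1)·-1.556 - (2)·1.152) / (5) = -1.150
  y = (-10 - (-4)·-1.150 - (-4)·1.152) / (9) = -1.110
  z = (4 - (4)·-1.150 - (3)·-1.110) / (11) = 1.085
Iteration 3:
  x = (-5 - (1)·-1.110 - (2)·1.085) / (5) = -1.212
  y = (-10 - (-4)·-1.212 - (-4)·1.085) / (9) = -1.168
  z = (4 - (4)·-1.212 - (3)·-1.168) / (11) = 1.123

(-1.212, -1.168, 1.123)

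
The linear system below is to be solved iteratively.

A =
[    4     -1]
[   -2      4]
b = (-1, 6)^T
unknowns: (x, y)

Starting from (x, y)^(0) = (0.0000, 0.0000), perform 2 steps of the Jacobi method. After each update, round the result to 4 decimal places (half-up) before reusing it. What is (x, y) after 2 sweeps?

(0.1250, 1.3750)

Iteration 1:
  x = (-1 - (-1)·0.0000) / (4) = -0.2500
  y = (6 - (-2)·0.0000) / (4) = 1.5000
Iteration 2:
  x = (-1 - (-1)·1.5000) / (4) = 0.1250
  y = (6 - (-2)·-0.2500) / (4) = 1.3750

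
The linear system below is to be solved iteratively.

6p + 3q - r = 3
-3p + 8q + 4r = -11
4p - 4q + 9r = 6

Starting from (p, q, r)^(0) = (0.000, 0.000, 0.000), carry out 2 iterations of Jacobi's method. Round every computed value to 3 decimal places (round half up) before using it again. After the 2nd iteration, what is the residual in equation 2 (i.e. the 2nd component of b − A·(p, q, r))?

Iteration 1:
  p = (3 - (3)·0.000 - (-1)·0.000) / (6) = 0.500
  q = (-11 - (-3)·0.000 - (4)·0.000) / (8) = -1.375
  r = (6 - (4)·0.000 - (-4)·0.000) / (9) = 0.667
Iteration 2:
  p = (3 - (3)·-1.375 - (-1)·0.667) / (6) = 1.299
  q = (-11 - (-3)·0.500 - (4)·0.667) / (8) = -1.521
  r = (6 - (4)·0.500 - (-4)·-1.375) / (9) = -0.167
Residual b − A·x = (-0.398, 5.733, -3.777)

5.733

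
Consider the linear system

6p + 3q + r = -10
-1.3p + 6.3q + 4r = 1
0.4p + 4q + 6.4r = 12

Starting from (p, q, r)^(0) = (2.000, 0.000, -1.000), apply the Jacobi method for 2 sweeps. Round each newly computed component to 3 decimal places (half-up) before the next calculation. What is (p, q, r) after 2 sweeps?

Iteration 1:
  p = (-10 - (3)·0.000 - (1)·-1.000) / (6) = -1.500
  q = (1 - (-1.3)·2.000 - (4)·-1.000) / (6.3) = 1.206
  r = (12 - (0.4)·2.000 - (4)·0.000) / (6.4) = 1.750
Iteration 2:
  p = (-10 - (3)·1.206 - (1)·1.750) / (6) = -2.561
  q = (1 - (-1.3)·-1.500 - (4)·1.750) / (6.3) = -1.262
  r = (12 - (0.4)·-1.500 - (4)·1.206) / (6.4) = 1.215

(-2.561, -1.262, 1.215)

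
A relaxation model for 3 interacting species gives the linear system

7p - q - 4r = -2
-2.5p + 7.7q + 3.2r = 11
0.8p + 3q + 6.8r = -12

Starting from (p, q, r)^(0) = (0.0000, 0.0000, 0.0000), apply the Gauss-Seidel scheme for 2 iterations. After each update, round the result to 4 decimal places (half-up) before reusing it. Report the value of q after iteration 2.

1.9316

Iteration 1:
  p = (-2 - (-1)·0.0000 - (-4)·0.0000) / (7) = -0.2857
  q = (11 - (-2.5)·-0.2857 - (3.2)·0.0000) / (7.7) = 1.3358
  r = (-12 - (0.8)·-0.2857 - (3)·1.3358) / (6.8) = -2.3204
Iteration 2:
  p = (-2 - (-1)·1.3358 - (-4)·-2.3204) / (7) = -1.4208
  q = (11 - (-2.5)·-1.4208 - (3.2)·-2.3204) / (7.7) = 1.9316
  r = (-12 - (0.8)·-1.4208 - (3)·1.9316) / (6.8) = -2.4497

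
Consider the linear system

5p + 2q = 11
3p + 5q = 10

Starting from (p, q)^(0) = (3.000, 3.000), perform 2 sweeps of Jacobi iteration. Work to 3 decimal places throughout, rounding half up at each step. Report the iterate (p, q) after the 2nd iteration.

(2.120, 1.400)

Iteration 1:
  p = (11 - (2)·3.000) / (5) = 1.000
  q = (10 - (3)·3.000) / (5) = 0.200
Iteration 2:
  p = (11 - (2)·0.200) / (5) = 2.120
  q = (10 - (3)·1.000) / (5) = 1.400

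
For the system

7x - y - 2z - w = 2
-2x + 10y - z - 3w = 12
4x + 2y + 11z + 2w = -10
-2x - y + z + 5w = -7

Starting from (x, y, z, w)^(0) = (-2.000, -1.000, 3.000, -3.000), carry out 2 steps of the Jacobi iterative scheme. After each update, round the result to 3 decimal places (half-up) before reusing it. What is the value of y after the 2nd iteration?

Iteration 1:
  x = (2 - (-1)·-1.000 - (-2)·3.000 - (-1)·-3.000) / (7) = 0.571
  y = (12 - (-2)·-2.000 - (-1)·3.000 - (-3)·-3.000) / (10) = 0.200
  z = (-10 - (4)·-2.000 - (2)·-1.000 - (2)·-3.000) / (11) = 0.545
  w = (-7 - (-2)·-2.000 - (-1)·-1.000 - (1)·3.000) / (5) = -3.000
Iteration 2:
  x = (2 - (-1)·0.200 - (-2)·0.545 - (-1)·-3.000) / (7) = 0.041
  y = (12 - (-2)·0.571 - (-1)·0.545 - (-3)·-3.000) / (10) = 0.469
  z = (-10 - (4)·0.571 - (2)·0.200 - (2)·-3.000) / (11) = -0.608
  w = (-7 - (-2)·0.571 - (-1)·0.200 - (1)·0.545) / (5) = -1.241

0.469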